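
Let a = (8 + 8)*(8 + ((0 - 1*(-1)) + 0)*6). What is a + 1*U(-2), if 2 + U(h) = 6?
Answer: 228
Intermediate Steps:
U(h) = 4 (U(h) = -2 + 6 = 4)
a = 224 (a = 16*(8 + ((0 + 1) + 0)*6) = 16*(8 + (1 + 0)*6) = 16*(8 + 1*6) = 16*(8 + 6) = 16*14 = 224)
a + 1*U(-2) = 224 + 1*4 = 224 + 4 = 228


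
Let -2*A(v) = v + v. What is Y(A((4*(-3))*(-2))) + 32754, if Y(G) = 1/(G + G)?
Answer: 1572191/48 ≈ 32754.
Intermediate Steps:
A(v) = -v (A(v) = -(v + v)/2 = -v)
Y(G) = 1/(2*G)
Y(A((4*(-3))*(-2))) + 32754 = 1/(2*((-4*(-3)*(-2)))) + 32754 = 1/(2*((-(-12)*(-2)))) + 32754 = 1/(2*((-1*24))) + 32754 = (1/2)/(-24) + 32754 = (1/2)*(-1/24) + 32754 = -1/48 + 32754 = 1572191/48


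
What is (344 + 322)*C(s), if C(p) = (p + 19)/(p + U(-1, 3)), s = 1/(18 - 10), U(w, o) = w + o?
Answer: 5994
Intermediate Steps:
U(w, o) = o + w
s = ⅛ (s = 1/8 = ⅛ ≈ 0.12500)
C(p) = (19 + p)/(2 + p) (C(p) = (p + 19)/(p + (3 - 1)) = (19 + p)/(p + 2) = (19 + p)/(2 + p))
(344 + 322)*C(s) = (344 + 322)*((19 + ⅛)/(2 + ⅛)) = 666*((153/8)/(17/8)) = 666*((8/17)*(153/8)) = 666*9 = 5994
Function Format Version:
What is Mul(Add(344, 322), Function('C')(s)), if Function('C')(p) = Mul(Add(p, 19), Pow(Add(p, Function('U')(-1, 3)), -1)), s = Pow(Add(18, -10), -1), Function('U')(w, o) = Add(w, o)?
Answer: 5994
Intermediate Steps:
Function('U')(w, o) = Add(o, w)
s = Rational(1, 8) (s = Pow(8, -1) = Rational(1, 8) ≈ 0.12500)
Function('C')(p) = Mul(Pow(Add(2, p), -1), Add(19, p)) (Function('C')(p) = Mul(Add(p, 19), Pow(Add(p, Add(3, -1)), -1)) = Mul(Add(19, p), Pow(Add(p, 2), -1)) = Mul(Add(19, p), Pow(Add(2, p), -1)) = Mul(Pow(Add(2, p), -1), Add(19, p)))
Mul(Add(344, 322), Function('C')(s)) = Mul(Add(344, 322), Mul(Pow(Add(2, Rational(1, 8)), -1), Add(19, Rational(1, 8)))) = Mul(666, Mul(Pow(Rational(17, 8), -1), Rational(153, 8))) = Mul(666, Mul(Rational(8, 17), Rational(153, 8))) = Mul(666, 9) = 5994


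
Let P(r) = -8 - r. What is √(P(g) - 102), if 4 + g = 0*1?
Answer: I*√106 ≈ 10.296*I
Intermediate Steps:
g = -4 (g = -4 + 0*1 = -4 + 0 = -4)
√(P(g) - 102) = √((-8 - 1*(-4)) - 102) = √((-8 + 4) - 102) = √(-4 - 102) = √(-106) = I*√106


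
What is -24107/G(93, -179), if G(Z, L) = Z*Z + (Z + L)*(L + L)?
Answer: -24107/39437 ≈ -0.61128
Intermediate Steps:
G(Z, L) = Z² + 2*L*(L + Z) (G(Z, L) = Z² + (L + Z)*(2*L) = Z² + 2*L*(L + Z))
-24107/G(93, -179) = -24107/(93² + 2*(-179)² + 2*(-179)*93) = -24107/(8649 + 2*32041 - 33294) = -24107/(8649 + 64082 - 33294) = -24107/39437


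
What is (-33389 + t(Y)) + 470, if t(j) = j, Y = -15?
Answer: -32934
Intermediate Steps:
(-33389 + t(Y)) + 470 = (-33389 - 15) + 470 = -33404 + 470 = -32934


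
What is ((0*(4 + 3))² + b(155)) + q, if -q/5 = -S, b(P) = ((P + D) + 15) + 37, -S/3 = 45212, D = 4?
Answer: -677969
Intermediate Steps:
S = -135636 (S = -3*45212 = -135636)
b(P) = 56 + P (b(P) = ((P + 4) + 15) + 37 = ((4 + P) + 15) + 37 = (19 + P) + 37 = 56 + P)
q = -678180 (q = -(-5)*(-135636) = -5*135636 = -678180)
((0*(4 + 3))² + b(155)) + q = ((0*(4 + 3))² + (56 + 155)) - 678180 = ((0*7)² + 211) - 678180 = (0² + 211) - 678180 = (0 + 211) - 678180 = 211 - 678180 = -677969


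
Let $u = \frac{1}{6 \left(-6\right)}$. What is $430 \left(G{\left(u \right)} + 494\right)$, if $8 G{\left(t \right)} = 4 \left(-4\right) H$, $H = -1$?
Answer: $213280$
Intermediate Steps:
$u = - \frac{1}{36}$ ($u = \frac{1}{-36} = - \frac{1}{36} \approx -0.027778$)
$G{\left(t \right)} = 2$ ($G{\left(t \right)} = \frac{4 \left(-4\right) \left(-1\right)}{8} = \frac{\left(-16\right) \left(-1\right)}{8} = \frac{1}{8} \cdot 16 = 2$)
$430 \left(G{\left(u \right)} + 494\right) = 430 \left(2 + 494\right) = 430 \cdot 496 = 213280$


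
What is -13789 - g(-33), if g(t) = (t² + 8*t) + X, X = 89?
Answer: -14703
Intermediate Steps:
g(t) = 89 + t² + 8*t (g(t) = (t² + 8*t) + 89 = 89 + t² + 8*t)
-13789 - g(-33) = -13789 - (89 + (-33)² + 8*(-33)) = -13789 - (89 + 1089 - 264) = -13789 - 1*914 = -13789 - 914 = -14703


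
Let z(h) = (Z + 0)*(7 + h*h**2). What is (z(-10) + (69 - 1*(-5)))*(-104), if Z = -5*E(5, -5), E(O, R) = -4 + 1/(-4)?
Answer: 2186834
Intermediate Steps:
E(O, R) = -17/4 (E(O, R) = -4 + 1*(-1/4) = -4 - 1/4 = -17/4)
Z = 85/4 (Z = -5*(-17/4) = 85/4 ≈ 21.250)
z(h) = 595/4 + 85*h**3/4 (z(h) = (85/4 + 0)*(7 + h*h**2) = 85*(7 + h**3)/4 = 595/4 + 85*h**3/4)
(z(-10) + (69 - 1*(-5)))*(-104) = ((595/4 + (85/4)*(-10)**3) + (69 - 1*(-5)))*(-104) = ((595/4 + (85/4)*(-1000)) + (69 + 5))*(-104) = ((595/4 - 21250) + 74)*(-104) = (-84405/4 + 74)*(-104) = -84109/4*(-104) = 2186834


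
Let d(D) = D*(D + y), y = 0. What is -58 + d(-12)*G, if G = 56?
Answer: 8006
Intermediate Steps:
d(D) = D² (d(D) = D*(D + 0) = D*D = D²)
-58 + d(-12)*G = -58 + (-12)²*56 = -58 + 144*56 = -58 + 8064 = 8006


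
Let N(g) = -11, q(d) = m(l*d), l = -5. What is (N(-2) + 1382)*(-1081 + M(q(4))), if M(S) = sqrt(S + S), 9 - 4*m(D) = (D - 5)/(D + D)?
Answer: -1482051 + 1371*sqrt(67)/4 ≈ -1.4792e+6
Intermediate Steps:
m(D) = 9/4 - (-5 + D)/(8*D) (m(D) = 9/4 - (D - 5)/(4*(D + D)) = 9/4 - (-5 + D)/(4*(2*D)) = 9/4 - (-5 + D)*1/(2*D)/4 = 9/4 - (-5 + D)/(8*D))
q(d) = -(5 - 85*d)/(40*d) (q(d) = (5 + 17*(-5*d))/(8*((-5*d))) = (-1/(5*d))*(5 - 85*d)/8 = -(5 - 85*d)/(40*d))
M(S) = sqrt(2)*sqrt(S) (M(S) = sqrt(2*S) = sqrt(2)*sqrt(S))
(N(-2) + 1382)*(-1081 + M(q(4))) = (-11 + 1382)*(-1081 + sqrt(2)*sqrt((1/8)*(-1 + 17*4)/4)) = 1371*(-1081 + sqrt(2)*sqrt((1/8)*(1/4)*(-1 + 68))) = 1371*(-1081 + sqrt(2)*sqrt((1/8)*(1/4)*67)) = 1371*(-1081 + sqrt(2)*sqrt(67/32)) = 1371*(-1081 + sqrt(2)*(sqrt(134)/8)) = 1371*(-1081 + sqrt(67)/4) = -1482051 + 1371*sqrt(67)/4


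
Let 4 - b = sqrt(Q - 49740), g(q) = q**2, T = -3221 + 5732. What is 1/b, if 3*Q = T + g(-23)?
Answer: 3/36557 + I*sqrt(109635)/73114 ≈ 8.2064e-5 + 0.0045287*I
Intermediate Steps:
T = 2511
Q = 3040/3 (Q = (2511 + (-23)**2)/3 = (2511 + 529)/3 = (1/3)*3040 = 3040/3 ≈ 1013.3)
b = 4 - 2*I*sqrt(109635)/3 (b = 4 - sqrt(3040/3 - 49740) = 4 - sqrt(-146180/3) = 4 - 2*I*sqrt(109635)/3 ≈ 4.0 - 220.74*I)
1/b = 1/(4 - 2*I*sqrt(109635)/3)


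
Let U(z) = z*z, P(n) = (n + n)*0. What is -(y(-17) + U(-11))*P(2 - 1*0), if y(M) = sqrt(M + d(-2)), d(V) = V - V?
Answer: 0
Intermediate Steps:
P(n) = 0 (P(n) = (2*n)*0 = 0)
d(V) = 0
y(M) = sqrt(M) (y(M) = sqrt(M + 0) = sqrt(M))
U(z) = z**2
-(y(-17) + U(-11))*P(2 - 1*0) = -(sqrt(-17) + (-11)**2)*0 = -(I*sqrt(17) + 121)*0 = -(121 + I*sqrt(17))*0 = -1*0 = 0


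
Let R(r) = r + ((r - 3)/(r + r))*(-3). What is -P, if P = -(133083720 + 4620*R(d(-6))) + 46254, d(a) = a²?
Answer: 266394867/2 ≈ 1.3320e+8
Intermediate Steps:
R(r) = r - 3*(-3 + r)/(2*r) (R(r) = r + ((-3 + r)/((2*r)))*(-3) = r + ((-3 + r)*(1/(2*r)))*(-3) = r + ((-3 + r)/(2*r))*(-3) = r - 3*(-3 + r)/(2*r))
P = -266394867/2 (P = -4620/(1/((-3/2 + (-6)² + 9/(2*((-6)²))) + 28806)) + 46254 = -4620/(1/((-3/2 + 36 + (9/2)/36) + 28806)) + 46254 = -4620/(1/((-3/2 + 36 + (9/2)*(1/36)) + 28806)) + 46254 = -4620/(1/((-3/2 + 36 + ⅛) + 28806)) + 46254 = -4620/(1/(277/8 + 28806)) + 46254 = -4620/(1/(230725/8)) + 46254 = -4620/8/230725 + 46254 = -4620*230725/8 + 46254 = -266487375/2 + 46254 = -266394867/2 ≈ -1.3320e+8)
-P = -1*(-266394867/2) = 266394867/2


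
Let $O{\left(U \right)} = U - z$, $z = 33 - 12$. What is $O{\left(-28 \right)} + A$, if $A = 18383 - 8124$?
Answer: $10210$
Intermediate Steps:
$z = 21$ ($z = 33 - 12 = 21$)
$O{\left(U \right)} = -21 + U$ ($O{\left(U \right)} = U - 21 = -21 + U$)
$A = 10259$ ($A = 18383 - 8124 = 10259$)
$O{\left(-28 \right)} + A = \left(-21 - 28\right) + 10259 = -49 + 10259 = 10210$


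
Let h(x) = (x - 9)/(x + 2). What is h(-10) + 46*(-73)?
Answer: -26845/8 ≈ -3355.6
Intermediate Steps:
h(x) = (-9 + x)/(2 + x)
h(-10) + 46*(-73) = (-9 - 10)/(2 - 10) + 46*(-73) = -19/(-8) - 3358 = -1/8*(-19) - 3358 = 19/8 - 3358 = -26845/8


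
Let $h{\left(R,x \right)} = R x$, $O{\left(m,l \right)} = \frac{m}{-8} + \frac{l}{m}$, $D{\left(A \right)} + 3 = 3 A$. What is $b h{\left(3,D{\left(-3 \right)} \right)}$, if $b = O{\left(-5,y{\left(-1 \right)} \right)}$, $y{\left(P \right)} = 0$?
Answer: $- \frac{45}{2} \approx -22.5$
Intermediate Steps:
$D{\left(A \right)} = -3 + 3 A$
$O{\left(m,l \right)} = - \frac{m}{8} + \frac{l}{m}$ ($O{\left(m,l \right)} = m \left(- \frac{1}{8}\right) + \frac{l}{m} = - \frac{m}{8} + \frac{l}{m}$)
$b = \frac{5}{8}$ ($b = \left(- \frac{1}{8}\right) \left(-5\right) + \frac{0}{-5} = \frac{5}{8} + 0 \left(- \frac{1}{5}\right) = \frac{5}{8} + 0 = \frac{5}{8} \approx 0.625$)
$b h{\left(3,D{\left(-3 \right)} \right)} = \frac{5 \cdot 3 \left(-3 + 3 \left(-3\right)\right)}{8} = \frac{5 \cdot 3 \left(-3 - 9\right)}{8} = \frac{5 \cdot 3 \left(-12\right)}{8} = \frac{5}{8} \left(-36\right) = - \frac{45}{2}$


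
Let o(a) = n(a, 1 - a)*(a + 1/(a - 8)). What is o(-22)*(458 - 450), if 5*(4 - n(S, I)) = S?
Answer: -37016/25 ≈ -1480.6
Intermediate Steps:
n(S, I) = 4 - S/5
o(a) = (4 - a/5)*(a + 1/(-8 + a)) (o(a) = (4 - a/5)*(a + 1/(a - 8)) = (4 - a/5)*(a + 1/(-8 + a)))
o(-22)*(458 - 450) = (-(-20 - 22)*(1 + (-22)² - 8*(-22))/(-40 + 5*(-22)))*(458 - 450) = -1*(-42)*(1 + 484 + 176)/(-40 - 110)*8 = -1*(-42)*661/(-150)*8 = -1*(-1/150)*(-42)*661*8 = -4627/25*8 = -37016/25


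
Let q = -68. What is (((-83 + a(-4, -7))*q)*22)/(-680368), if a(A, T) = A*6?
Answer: -20009/85046 ≈ -0.23527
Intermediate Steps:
a(A, T) = 6*A
(((-83 + a(-4, -7))*q)*22)/(-680368) = (((-83 + 6*(-4))*(-68))*22)/(-680368) = (((-83 - 24)*(-68))*22)*(-1/680368) = (-107*(-68)*22)*(-1/680368) = (7276*22)*(-1/680368) = 160072*(-1/680368) = -20009/85046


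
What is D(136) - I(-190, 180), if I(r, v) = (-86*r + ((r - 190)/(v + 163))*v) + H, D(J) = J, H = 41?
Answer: -5503635/343 ≈ -16046.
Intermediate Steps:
I(r, v) = 41 - 86*r + v*(-190 + r)/(163 + v) (I(r, v) = (-86*r + ((r - 190)/(v + 163))*v) + 41 = (-86*r + ((-190 + r)/(163 + v))*v) + 41 = (-86*r + v*(-190 + r)/(163 + v)) + 41 = 41 - 86*r + v*(-190 + r)/(163 + v))
D(136) - I(-190, 180) = 136 - (6683 - 14018*(-190) - 149*180 - 85*(-190)*180)/(163 + 180) = 136 - (6683 + 2663420 - 26820 + 2907000)/343 = 136 - 5550283/343 = -5503635/343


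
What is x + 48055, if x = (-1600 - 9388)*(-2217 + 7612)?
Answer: -59232205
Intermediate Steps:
x = -59280260 (x = -10988*5395 = -59280260)
x + 48055 = -59280260 + 48055 = -59232205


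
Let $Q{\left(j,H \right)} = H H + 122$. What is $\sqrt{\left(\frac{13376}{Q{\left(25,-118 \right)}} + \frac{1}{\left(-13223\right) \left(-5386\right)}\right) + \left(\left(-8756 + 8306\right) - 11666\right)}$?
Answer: $\frac{i \sqrt{3030841039746952082624281098}}{500171584794} \approx 110.07 i$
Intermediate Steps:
$Q{\left(j,H \right)} = 122 + H^{2}$ ($Q{\left(j,H \right)} = H^{2} + 122 = 122 + H^{2}$)
$\sqrt{\left(\frac{13376}{Q{\left(25,-118 \right)}} + \frac{1}{\left(-13223\right) \left(-5386\right)}\right) + \left(\left(-8756 + 8306\right) - 11666\right)} = \sqrt{\left(\frac{13376}{122 + \left(-118\right)^{2}} + \frac{1}{\left(-13223\right) \left(-5386\right)}\right) + \left(\left(-8756 + 8306\right) - 11666\right)} = \sqrt{\left(\frac{13376}{122 + 13924} - - \frac{1}{71219078}\right) - 12116} = \sqrt{\left(\frac{13376}{14046} + \frac{1}{71219078}\right) - 12116} = \sqrt{\left(13376 \cdot \frac{1}{14046} + \frac{1}{71219078}\right) - 12116} = \sqrt{\left(\frac{6688}{7023} + \frac{1}{71219078}\right) - 12116} = \sqrt{\frac{476313200687}{500171584794} - 12116} = \sqrt{- \frac{6059602608163417}{500171584794}} = \frac{i \sqrt{3030841039746952082624281098}}{500171584794}$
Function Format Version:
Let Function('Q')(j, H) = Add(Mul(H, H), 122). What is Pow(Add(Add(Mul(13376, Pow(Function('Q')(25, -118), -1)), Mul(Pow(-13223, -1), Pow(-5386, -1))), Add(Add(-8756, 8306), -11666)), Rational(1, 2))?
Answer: Mul(Rational(1, 500171584794), I, Pow(3030841039746952082624281098, Rational(1, 2))) ≈ Mul(110.07, I)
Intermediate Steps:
Function('Q')(j, H) = Add(122, Pow(H, 2)) (Function('Q')(j, H) = Add(Pow(H, 2), 122) = Add(122, Pow(H, 2)))
Pow(Add(Add(Mul(13376, Pow(Function('Q')(25, -118), -1)), Mul(Pow(-13223, -1), Pow(-5386, -1))), Add(Add(-8756, 8306), -11666)), Rational(1, 2)) = Pow(Add(Add(Mul(13376, Pow(Add(122, Pow(-118, 2)), -1)), Mul(Pow(-13223, -1), Pow(-5386, -1))), Add(Add(-8756, 8306), -11666)), Rational(1, 2)) = Pow(Add(Add(Mul(13376, Pow(Add(122, 13924), -1)), Mul(Rational(-1, 13223), Rational(-1, 5386))), Add(-450, -11666)), Rational(1, 2)) = Pow(Add(Add(Mul(13376, Pow(14046, -1)), Rational(1, 71219078)), -12116), Rational(1, 2)) = Pow(Add(Add(Mul(13376, Rational(1, 14046)), Rational(1, 71219078)), -12116), Rational(1, 2)) = Pow(Add(Add(Rational(6688, 7023), Rational(1, 71219078)), -12116), Rational(1, 2)) = Pow(Add(Rational(476313200687, 500171584794), -12116), Rational(1, 2)) = Pow(Rational(-6059602608163417, 500171584794), Rational(1, 2)) = Mul(Rational(1, 500171584794), I, Pow(3030841039746952082624281098, Rational(1, 2)))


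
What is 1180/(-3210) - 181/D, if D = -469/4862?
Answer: 282431720/150549 ≈ 1876.0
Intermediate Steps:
D = -469/4862 (D = -469*1/4862 = -469/4862 ≈ -0.096462)
1180/(-3210) - 181/D = 1180/(-3210) - 181/(-469/4862) = 1180*(-1/3210) - 181*(-4862/469) = -118/321 + 880022/469 = 282431720/150549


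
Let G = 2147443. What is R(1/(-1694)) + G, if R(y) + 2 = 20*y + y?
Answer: 519680719/242 ≈ 2.1474e+6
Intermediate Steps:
R(y) = -2 + 21*y (R(y) = -2 + (20*y + y) = -2 + 21*y)
R(1/(-1694)) + G = (-2 + 21/(-1694)) + 2147443 = (-2 + 21*(-1/1694)) + 2147443 = (-2 - 3/242) + 2147443 = -487/242 + 2147443 = 519680719/242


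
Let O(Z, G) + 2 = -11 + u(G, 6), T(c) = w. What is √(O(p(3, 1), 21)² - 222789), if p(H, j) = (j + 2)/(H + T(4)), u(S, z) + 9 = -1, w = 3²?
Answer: 2*I*√55565 ≈ 471.44*I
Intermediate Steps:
w = 9
T(c) = 9
u(S, z) = -10 (u(S, z) = -9 - 1 = -10)
p(H, j) = (2 + j)/(9 + H) (p(H, j) = (j + 2)/(H + 9) = (2 + j)/(9 + H))
O(Z, G) = -23 (O(Z, G) = -2 + (-11 - 10) = -2 - 21 = -23)
√(O(p(3, 1), 21)² - 222789) = √((-23)² - 222789) = √(529 - 222789) = √(-222260) = 2*I*√55565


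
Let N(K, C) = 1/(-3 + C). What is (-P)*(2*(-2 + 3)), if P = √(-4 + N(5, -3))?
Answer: -5*I*√6/3 ≈ -4.0825*I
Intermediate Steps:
P = 5*I*√6/6 (P = √(-4 + 1/(-3 - 3)) = √(-4 + 1/(-6)) = √(-4 - ⅙) = √(-25/6) = 5*I*√6/6 ≈ 2.0412*I)
(-P)*(2*(-2 + 3)) = (-5*I*√6/6)*(2*(-2 + 3)) = (-5*I*√6/6)*(2*1) = -5*I*√6/6*2 = -5*I*√6/3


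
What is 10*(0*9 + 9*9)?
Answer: 810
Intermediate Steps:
10*(0*9 + 9*9) = 10*(0 + 81) = 10*81 = 810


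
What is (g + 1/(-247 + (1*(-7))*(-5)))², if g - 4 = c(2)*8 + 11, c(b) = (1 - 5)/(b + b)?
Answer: 2199289/44944 ≈ 48.934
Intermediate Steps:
c(b) = -2/b (c(b) = -4*1/(2*b) = -2/b)
g = 7 (g = 4 + (-2/2*8 + 11) = 4 + (-2*½*8 + 11) = 4 + (-1*8 + 11) = 4 + (-8 + 11) = 4 + 3 = 7)
(g + 1/(-247 + (1*(-7))*(-5)))² = (7 + 1/(-247 + (1*(-7))*(-5)))² = (7 + 1/(-247 - 7*(-5)))² = (7 + 1/(-247 + 35))² = (7 + 1/(-212))² = (7 - 1/212)² = (1483/212)² = 2199289/44944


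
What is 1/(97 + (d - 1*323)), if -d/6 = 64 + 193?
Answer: -1/1768 ≈ -0.00056561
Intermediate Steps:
d = -1542 (d = -6*(64 + 193) = -6*257 = -1542)
1/(97 + (d - 1*323)) = 1/(97 + (-1542 - 1*323)) = 1/(97 + (-1542 - 323)) = 1/(97 - 1865) = 1/(-1768) = -1/1768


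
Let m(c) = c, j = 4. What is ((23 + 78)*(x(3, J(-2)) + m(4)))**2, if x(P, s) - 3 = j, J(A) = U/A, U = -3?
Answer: 1234321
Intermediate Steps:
J(A) = -3/A
x(P, s) = 7 (x(P, s) = 3 + 4 = 7)
((23 + 78)*(x(3, J(-2)) + m(4)))**2 = ((23 + 78)*(7 + 4))**2 = (101*11)**2 = 1111**2 = 1234321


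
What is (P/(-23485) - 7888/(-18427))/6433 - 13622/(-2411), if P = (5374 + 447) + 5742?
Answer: 37922665865819639/6712062041400485 ≈ 5.6499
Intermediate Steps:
P = 11563 (P = 5821 + 5742 = 11563)
(P/(-23485) - 7888/(-18427))/6433 - 13622/(-2411) = (11563/(-23485) - 7888/(-18427))/6433 - 13622/(-2411) = (11563*(-1/23485) - 7888*(-1/18427))*(1/6433) - 13622*(-1/2411) = (-11563/23485 + 7888/18427)*(1/6433) + 13622/2411 = -27821721/432758095*1/6433 + 13622/2411 = -27821721/2783932825135 + 13622/2411 = 37922665865819639/6712062041400485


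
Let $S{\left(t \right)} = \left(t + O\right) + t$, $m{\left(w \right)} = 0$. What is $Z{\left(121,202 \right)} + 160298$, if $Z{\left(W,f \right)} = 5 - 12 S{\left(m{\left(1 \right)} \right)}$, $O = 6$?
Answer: $160231$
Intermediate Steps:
$S{\left(t \right)} = 6 + 2 t$ ($S{\left(t \right)} = \left(t + 6\right) + t = \left(6 + t\right) + t = 6 + 2 t$)
$Z{\left(W,f \right)} = -67$ ($Z{\left(W,f \right)} = 5 - 12 \left(6 + 2 \cdot 0\right) = 5 - 12 \left(6 + 0\right) = 5 - 72 = -67$)
$Z{\left(121,202 \right)} + 160298 = -67 + 160298 = 160231$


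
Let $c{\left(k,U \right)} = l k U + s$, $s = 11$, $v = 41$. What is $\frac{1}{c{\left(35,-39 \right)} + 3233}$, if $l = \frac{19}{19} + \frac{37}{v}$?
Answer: $\frac{41}{26534} \approx 0.0015452$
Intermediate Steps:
$l = \frac{78}{41}$ ($l = \frac{19}{19} + \frac{37}{41} = 19 \cdot \frac{1}{19} + 37 \cdot \frac{1}{41} = 1 + \frac{37}{41} = \frac{78}{41} \approx 1.9024$)
$c{\left(k,U \right)} = 11 + \frac{78 U k}{41}$ ($c{\left(k,U \right)} = \frac{78 k}{41} U + 11 = \frac{78 U k}{41} + 11 = 11 + \frac{78 U k}{41}$)
$\frac{1}{c{\left(35,-39 \right)} + 3233} = \frac{1}{\left(11 + \frac{78}{41} \left(-39\right) 35\right) + 3233} = \frac{1}{\left(11 - \frac{106470}{41}\right) + 3233} = \frac{1}{- \frac{106019}{41} + 3233} = \frac{1}{\frac{26534}{41}} = \frac{41}{26534}$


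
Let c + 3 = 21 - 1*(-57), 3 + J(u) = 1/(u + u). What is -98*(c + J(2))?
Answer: -14161/2 ≈ -7080.5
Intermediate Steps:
J(u) = -3 + 1/(2*u) (J(u) = -3 + 1/(u + u) = -3 + 1/(2*u))
c = 75 (c = -3 + (21 - 1*(-57)) = -3 + (21 + 57) = -3 + 78 = 75)
-98*(c + J(2)) = -98*(75 + (-3 + (1/2)/2)) = -98*(75 + (-3 + (1/2)*(1/2))) = -98*(75 + (-3 + 1/4)) = -98*(75 - 11/4) = -98*289/4 = -14161/2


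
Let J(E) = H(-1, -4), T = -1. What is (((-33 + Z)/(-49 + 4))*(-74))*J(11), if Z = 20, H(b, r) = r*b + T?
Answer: -962/15 ≈ -64.133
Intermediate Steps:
H(b, r) = -1 + b*r (H(b, r) = r*b - 1 = b*r - 1 = -1 + b*r)
J(E) = 3 (J(E) = -1 - 1*(-4) = -1 + 4 = 3)
(((-33 + Z)/(-49 + 4))*(-74))*J(11) = (((-33 + 20)/(-49 + 4))*(-74))*3 = (-13/(-45)*(-74))*3 = (-13*(-1/45)*(-74))*3 = ((13/45)*(-74))*3 = -962/45*3 = -962/15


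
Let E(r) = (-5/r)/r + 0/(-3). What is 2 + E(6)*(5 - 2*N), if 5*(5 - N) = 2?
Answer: 31/12 ≈ 2.5833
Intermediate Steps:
N = 23/5 (N = 5 - 1/5*2 = 5 - 2/5 = 23/5 ≈ 4.6000)
E(r) = -5/r**2 (E(r) = -5/r**2 + 0*(-1/3) = -5/r**2 + 0 = -5/r**2)
2 + E(6)*(5 - 2*N) = 2 + (-5/6**2)*(5 - 2*23/5) = 2 + (-5*1/36)*(5 - 46/5) = 2 - 5/36*(-21/5) = 2 + 7/12 = 31/12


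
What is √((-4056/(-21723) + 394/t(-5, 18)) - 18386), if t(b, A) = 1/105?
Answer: 4*√445676309/557 ≈ 151.61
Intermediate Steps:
t(b, A) = 1/105
√((-4056/(-21723) + 394/t(-5, 18)) - 18386) = √((-4056/(-21723) + 394/(1/105)) - 18386) = √((-4056*(-1/21723) + 394*105) - 18386) = √((104/557 + 41370) - 18386) = √(23043194/557 - 18386) = √(12802192/557) = 4*√445676309/557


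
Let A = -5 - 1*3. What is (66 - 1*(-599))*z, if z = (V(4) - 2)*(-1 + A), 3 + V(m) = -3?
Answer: 47880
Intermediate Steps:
V(m) = -6 (V(m) = -3 - 3 = -6)
A = -8 (A = -5 - 3 = -8)
z = 72 (z = (-6 - 2)*(-1 - 8) = -8*(-9) = 72)
(66 - 1*(-599))*z = (66 - 1*(-599))*72 = (66 + 599)*72 = 665*72 = 47880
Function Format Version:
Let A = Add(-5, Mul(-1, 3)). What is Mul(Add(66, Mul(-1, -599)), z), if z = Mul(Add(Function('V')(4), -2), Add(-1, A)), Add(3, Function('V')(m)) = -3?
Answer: 47880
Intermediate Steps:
Function('V')(m) = -6 (Function('V')(m) = Add(-3, -3) = -6)
A = -8 (A = Add(-5, -3) = -8)
z = 72 (z = Mul(Add(-6, -2), Add(-1, -8)) = Mul(-8, -9) = 72)
Mul(Add(66, Mul(-1, -599)), z) = Mul(Add(66, Mul(-1, -599)), 72) = Mul(Add(66, 599), 72) = Mul(665, 72) = 47880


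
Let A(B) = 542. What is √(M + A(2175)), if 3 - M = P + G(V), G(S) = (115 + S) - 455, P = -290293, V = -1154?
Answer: 2*√73083 ≈ 540.68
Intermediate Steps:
G(S) = -340 + S
M = 291790 (M = 3 - (-290293 + (-340 - 1154)) = 3 - (-290293 - 1494) = 3 - 1*(-291787) = 3 + 291787 = 291790)
√(M + A(2175)) = √(291790 + 542) = √292332 = 2*√73083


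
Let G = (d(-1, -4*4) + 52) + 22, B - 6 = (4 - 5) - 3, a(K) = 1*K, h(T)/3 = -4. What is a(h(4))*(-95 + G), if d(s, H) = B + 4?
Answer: 180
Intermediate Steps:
h(T) = -12 (h(T) = 3*(-4) = -12)
a(K) = K
B = 2 (B = 6 + ((4 - 5) - 3) = 6 + (-1 - 3) = 6 - 4 = 2)
d(s, H) = 6 (d(s, H) = 2 + 4 = 6)
G = 80 (G = (6 + 52) + 22 = 58 + 22 = 80)
a(h(4))*(-95 + G) = -12*(-95 + 80) = -12*(-15) = 180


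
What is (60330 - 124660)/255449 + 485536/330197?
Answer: 102788112654/84348493453 ≈ 1.2186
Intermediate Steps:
(60330 - 124660)/255449 + 485536/330197 = -64330*1/255449 + 485536*(1/330197) = -64330/255449 + 485536/330197 = 102788112654/84348493453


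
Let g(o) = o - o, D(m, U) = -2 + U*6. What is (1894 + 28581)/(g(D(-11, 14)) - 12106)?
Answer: -30475/12106 ≈ -2.5173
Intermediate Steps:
D(m, U) = -2 + 6*U
g(o) = 0
(1894 + 28581)/(g(D(-11, 14)) - 12106) = (1894 + 28581)/(0 - 12106) = 30475/(-12106) = 30475*(-1/12106) = -30475/12106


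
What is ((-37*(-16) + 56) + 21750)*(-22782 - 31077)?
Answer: -1206333882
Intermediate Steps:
((-37*(-16) + 56) + 21750)*(-22782 - 31077) = ((592 + 56) + 21750)*(-53859) = (648 + 21750)*(-53859) = 22398*(-53859) = -1206333882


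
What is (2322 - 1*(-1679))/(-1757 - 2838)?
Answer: -4001/4595 ≈ -0.87073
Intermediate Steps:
(2322 - 1*(-1679))/(-1757 - 2838) = (2322 + 1679)/(-4595) = 4001*(-1/4595) = -4001/4595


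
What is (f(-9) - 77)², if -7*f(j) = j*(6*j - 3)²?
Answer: 823804804/49 ≈ 1.6812e+7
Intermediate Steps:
f(j) = -j*(-3 + 6*j)²/7 (f(j) = -j*(6*j - 3)²/7 = -j*(-3 + 6*j)²/7)
(f(-9) - 77)² = (-9/7*(-9)*(-1 + 2*(-9))² - 77)² = (-9/7*(-9)*(-1 - 18)² - 77)² = (-9/7*(-9)*(-19)² - 77)² = (-9/7*(-9)*361 - 77)² = (29241/7 - 77)² = (28702/7)² = 823804804/49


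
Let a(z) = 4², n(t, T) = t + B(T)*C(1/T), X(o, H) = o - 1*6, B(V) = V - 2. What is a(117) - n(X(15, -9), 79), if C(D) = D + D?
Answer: 399/79 ≈ 5.0506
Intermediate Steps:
B(V) = -2 + V
X(o, H) = -6 + o (X(o, H) = o - 6 = -6 + o)
C(D) = 2*D
n(t, T) = t + 2*(-2 + T)/T (n(t, T) = t + (-2 + T)*(2/T) = t + 2*(-2 + T)/T)
a(z) = 16
a(117) - n(X(15, -9), 79) = 16 - (2 + (-6 + 15) - 4/79) = 16 - (2 + 9 - 4*1/79) = 16 - (2 + 9 - 4/79) = 16 - 1*865/79 = 16 - 865/79 = 399/79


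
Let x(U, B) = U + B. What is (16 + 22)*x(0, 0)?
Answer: 0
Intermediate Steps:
x(U, B) = B + U
(16 + 22)*x(0, 0) = (16 + 22)*(0 + 0) = 38*0 = 0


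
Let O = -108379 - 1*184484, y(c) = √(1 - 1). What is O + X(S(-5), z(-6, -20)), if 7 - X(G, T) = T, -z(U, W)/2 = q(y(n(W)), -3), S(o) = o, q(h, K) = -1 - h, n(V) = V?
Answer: -292858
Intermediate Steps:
y(c) = 0 (y(c) = √0 = 0)
z(U, W) = 2 (z(U, W) = -2*(-1 - 1*0) = -2*(-1 + 0) = -2*(-1) = 2)
X(G, T) = 7 - T
O = -292863 (O = -108379 - 184484 = -292863)
O + X(S(-5), z(-6, -20)) = -292863 + (7 - 1*2) = -292863 + (7 - 2) = -292863 + 5 = -292858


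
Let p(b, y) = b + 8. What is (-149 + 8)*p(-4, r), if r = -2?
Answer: -564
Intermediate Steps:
p(b, y) = 8 + b
(-149 + 8)*p(-4, r) = (-149 + 8)*(8 - 4) = -141*4 = -564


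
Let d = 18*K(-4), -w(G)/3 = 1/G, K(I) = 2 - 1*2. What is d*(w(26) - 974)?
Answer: 0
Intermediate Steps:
K(I) = 0 (K(I) = 2 - 2 = 0)
w(G) = -3/G
d = 0 (d = 18*0 = 0)
d*(w(26) - 974) = 0*(-3/26 - 974) = 0*(-25327/26) = 0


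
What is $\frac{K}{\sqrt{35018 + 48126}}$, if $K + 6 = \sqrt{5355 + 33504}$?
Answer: $\frac{\sqrt{20786} \left(-6 + \sqrt{38859}\right)}{41572} \approx 0.66284$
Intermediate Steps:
$K = -6 + \sqrt{38859}$ ($K = -6 + \sqrt{5355 + 33504} = -6 + \sqrt{38859} \approx 191.13$)
$\frac{K}{\sqrt{35018 + 48126}} = \frac{-6 + \sqrt{38859}}{\sqrt{35018 + 48126}} = \frac{-6 + \sqrt{38859}}{\sqrt{83144}} = \frac{-6 + \sqrt{38859}}{2 \sqrt{20786}} = \left(-6 + \sqrt{38859}\right) \frac{\sqrt{20786}}{41572} = \frac{\sqrt{20786} \left(-6 + \sqrt{38859}\right)}{41572}$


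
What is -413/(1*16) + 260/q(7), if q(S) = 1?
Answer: 3747/16 ≈ 234.19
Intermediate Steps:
-413/(1*16) + 260/q(7) = -413/(1*16) + 260/1 = -413/16 + 260*1 = -413*1/16 + 260 = -413/16 + 260 = 3747/16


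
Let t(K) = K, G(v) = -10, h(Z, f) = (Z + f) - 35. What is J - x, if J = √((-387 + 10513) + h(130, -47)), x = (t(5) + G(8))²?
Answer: -25 + √10174 ≈ 75.866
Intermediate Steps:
h(Z, f) = -35 + Z + f
x = 25 (x = (5 - 10)² = (-5)² = 25)
J = √10174 (J = √((-387 + 10513) + (-35 + 130 - 47)) = √(10126 + 48) = √10174 ≈ 100.87)
J - x = √10174 - 1*25 = √10174 - 25 = -25 + √10174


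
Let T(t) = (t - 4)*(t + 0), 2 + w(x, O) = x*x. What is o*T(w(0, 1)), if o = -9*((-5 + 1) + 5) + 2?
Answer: -84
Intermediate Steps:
w(x, O) = -2 + x² (w(x, O) = -2 + x*x = -2 + x²)
T(t) = t*(-4 + t) (T(t) = (-4 + t)*t = t*(-4 + t))
o = -7 (o = -9*(-4 + 5) + 2 = -9*1 + 2 = -9 + 2 = -7)
o*T(w(0, 1)) = -7*(-2 + 0²)*(-4 + (-2 + 0²)) = -7*(-2 + 0)*(-4 + (-2 + 0)) = -(-14)*(-4 - 2) = -(-14)*(-6) = -7*12 = -84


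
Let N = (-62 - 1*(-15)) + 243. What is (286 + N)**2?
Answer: 232324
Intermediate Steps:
N = 196 (N = (-62 + 15) + 243 = -47 + 243 = 196)
(286 + N)**2 = (286 + 196)**2 = 482**2 = 232324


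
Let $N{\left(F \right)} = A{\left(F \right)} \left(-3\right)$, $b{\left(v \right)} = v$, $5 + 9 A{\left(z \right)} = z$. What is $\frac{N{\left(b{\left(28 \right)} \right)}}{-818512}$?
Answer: $\frac{23}{2455536} \approx 9.3666 \cdot 10^{-6}$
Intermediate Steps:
$A{\left(z \right)} = - \frac{5}{9} + \frac{z}{9}$
$N{\left(F \right)} = \frac{5}{3} - \frac{F}{3}$ ($N{\left(F \right)} = \left(- \frac{5}{9} + \frac{F}{9}\right) \left(-3\right) = \frac{5}{3} - \frac{F}{3}$)
$\frac{N{\left(b{\left(28 \right)} \right)}}{-818512} = \frac{\frac{5}{3} - \frac{28}{3}}{-818512} = \left(\frac{5}{3} - \frac{28}{3}\right) \left(- \frac{1}{818512}\right) = \left(- \frac{23}{3}\right) \left(- \frac{1}{818512}\right) = \frac{23}{2455536}$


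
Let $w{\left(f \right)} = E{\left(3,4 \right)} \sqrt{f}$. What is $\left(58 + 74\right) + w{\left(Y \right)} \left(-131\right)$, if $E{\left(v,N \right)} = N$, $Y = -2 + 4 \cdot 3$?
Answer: $132 - 524 \sqrt{10} \approx -1525.0$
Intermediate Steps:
$Y = 10$ ($Y = -2 + 12 = 10$)
$w{\left(f \right)} = 4 \sqrt{f}$
$\left(58 + 74\right) + w{\left(Y \right)} \left(-131\right) = \left(58 + 74\right) + 4 \sqrt{10} \left(-131\right) = 132 - 524 \sqrt{10}$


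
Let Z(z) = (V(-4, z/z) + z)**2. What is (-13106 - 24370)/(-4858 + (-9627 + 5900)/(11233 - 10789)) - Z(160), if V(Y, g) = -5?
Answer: -51893673631/2160679 ≈ -24017.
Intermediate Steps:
Z(z) = (-5 + z)**2
(-13106 - 24370)/(-4858 + (-9627 + 5900)/(11233 - 10789)) - Z(160) = (-13106 - 24370)/(-4858 + (-9627 + 5900)/(11233 - 10789)) - (-5 + 160)**2 = -37476/(-4858 - 3727/444) - 1*155**2 = -37476/(-4858 - 3727*1/444) - 1*24025 = -37476/(-4858 - 3727/444) - 24025 = -37476/(-2160679/444) - 24025 = -37476*(-444/2160679) - 24025 = 16639344/2160679 - 24025 = -51893673631/2160679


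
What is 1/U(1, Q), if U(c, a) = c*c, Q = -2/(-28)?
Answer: 1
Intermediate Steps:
Q = 1/14 (Q = -2*(-1/28) = 1/14 ≈ 0.071429)
U(c, a) = c²
1/U(1, Q) = 1/(1²) = 1/1 = 1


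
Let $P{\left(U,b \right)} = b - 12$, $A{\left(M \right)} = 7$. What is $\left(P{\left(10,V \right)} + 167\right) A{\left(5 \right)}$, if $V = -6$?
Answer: $1043$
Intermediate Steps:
$P{\left(U,b \right)} = -12 + b$ ($P{\left(U,b \right)} = b - 12 = -12 + b$)
$\left(P{\left(10,V \right)} + 167\right) A{\left(5 \right)} = \left(\left(-12 - 6\right) + 167\right) 7 = \left(-18 + 167\right) 7 = 149 \cdot 7 = 1043$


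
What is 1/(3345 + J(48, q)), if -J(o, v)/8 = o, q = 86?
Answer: 1/2961 ≈ 0.00033772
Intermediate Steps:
J(o, v) = -8*o
1/(3345 + J(48, q)) = 1/(3345 - 8*48) = 1/(3345 - 384) = 1/2961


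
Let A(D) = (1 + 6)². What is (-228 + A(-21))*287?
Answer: -51373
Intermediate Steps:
A(D) = 49 (A(D) = 7² = 49)
(-228 + A(-21))*287 = (-228 + 49)*287 = -179*287 = -51373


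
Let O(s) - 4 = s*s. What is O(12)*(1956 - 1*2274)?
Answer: -47064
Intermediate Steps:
O(s) = 4 + s² (O(s) = 4 + s*s = 4 + s²)
O(12)*(1956 - 1*2274) = (4 + 12²)*(1956 - 1*2274) = (4 + 144)*(1956 - 2274) = 148*(-318) = -47064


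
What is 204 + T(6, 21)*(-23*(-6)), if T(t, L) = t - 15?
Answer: -1038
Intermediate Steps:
T(t, L) = -15 + t
204 + T(6, 21)*(-23*(-6)) = 204 + (-15 + 6)*(-23*(-6)) = 204 - 9*138 = 204 - 1242 = -1038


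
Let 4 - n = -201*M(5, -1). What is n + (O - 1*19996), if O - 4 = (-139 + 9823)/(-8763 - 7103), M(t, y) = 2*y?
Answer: -161758712/7933 ≈ -20391.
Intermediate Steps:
O = 26890/7933 (O = 4 + (-139 + 9823)/(-8763 - 7103) = 4 + 9684/(-15866) = 4 + 9684*(-1/15866) = 4 - 4842/7933 = 26890/7933 ≈ 3.3896)
n = -398 (n = 4 - (-201)*2*(-1) = 4 - (-201)*(-2) = 4 - 1*402 = 4 - 402 = -398)
n + (O - 1*19996) = -398 + (26890/7933 - 1*19996) = -398 + (26890/7933 - 19996) = -398 - 158601378/7933 = -161758712/7933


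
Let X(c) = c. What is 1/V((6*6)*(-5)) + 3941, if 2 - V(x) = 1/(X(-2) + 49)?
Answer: 366560/93 ≈ 3941.5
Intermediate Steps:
V(x) = 93/47 (V(x) = 2 - 1/(-2 + 49) = 2 - 1/47 = 93/47)
1/V((6*6)*(-5)) + 3941 = 1/(93/47) + 3941 = 47/93 + 3941 = 366560/93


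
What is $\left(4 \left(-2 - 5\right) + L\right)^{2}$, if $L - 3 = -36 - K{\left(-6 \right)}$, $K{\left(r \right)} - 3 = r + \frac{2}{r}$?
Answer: $\frac{29929}{9} \approx 3325.4$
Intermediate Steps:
$K{\left(r \right)} = 3 + r + \frac{2}{r}$ ($K{\left(r \right)} = 3 + \left(r + \frac{2}{r}\right) = 3 + r + \frac{2}{r}$)
$L = - \frac{89}{3}$ ($L = 3 - \left(33 - \frac{1}{3}\right) = 3 - \frac{98}{3} = - \frac{89}{3} \approx -29.667$)
$\left(4 \left(-2 - 5\right) + L\right)^{2} = \left(4 \left(-2 - 5\right) - \frac{89}{3}\right)^{2} = \left(4 \left(-7\right) - \frac{89}{3}\right)^{2} = \left(-28 - \frac{89}{3}\right)^{2} = \left(- \frac{173}{3}\right)^{2} = \frac{29929}{9}$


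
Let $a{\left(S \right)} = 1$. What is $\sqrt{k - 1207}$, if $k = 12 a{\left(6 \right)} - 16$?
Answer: $i \sqrt{1211} \approx 34.799 i$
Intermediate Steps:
$k = -4$ ($k = 12 \cdot 1 - 16 = 12 - 16 = -4$)
$\sqrt{k - 1207} = \sqrt{-4 - 1207} = \sqrt{-1211} = i \sqrt{1211}$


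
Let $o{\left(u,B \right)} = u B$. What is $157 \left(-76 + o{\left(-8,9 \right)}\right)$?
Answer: $-23236$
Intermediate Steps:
$o{\left(u,B \right)} = B u$
$157 \left(-76 + o{\left(-8,9 \right)}\right) = 157 \left(-76 + 9 \left(-8\right)\right) = 157 \left(-76 - 72\right) = 157 \left(-148\right) = -23236$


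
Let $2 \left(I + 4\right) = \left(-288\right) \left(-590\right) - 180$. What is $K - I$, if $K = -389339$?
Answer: $-474205$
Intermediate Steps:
$I = 84866$ ($I = -4 + \frac{\left(-288\right) \left(-590\right) - 180}{2} = -4 + \frac{169920 - 180}{2} = -4 + \frac{1}{2} \cdot 169740 = -4 + 84870 = 84866$)
$K - I = -389339 - 84866 = -474205$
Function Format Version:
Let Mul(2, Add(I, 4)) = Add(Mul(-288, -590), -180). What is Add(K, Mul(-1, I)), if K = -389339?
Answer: -474205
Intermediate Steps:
I = 84866 (I = Add(-4, Mul(Rational(1, 2), Add(Mul(-288, -590), -180))) = Add(-4, Mul(Rational(1, 2), Add(169920, -180))) = Add(-4, Mul(Rational(1, 2), 169740)) = Add(-4, 84870) = 84866)
Add(K, Mul(-1, I)) = Add(-389339, Mul(-1, 84866)) = Add(-389339, -84866) = -474205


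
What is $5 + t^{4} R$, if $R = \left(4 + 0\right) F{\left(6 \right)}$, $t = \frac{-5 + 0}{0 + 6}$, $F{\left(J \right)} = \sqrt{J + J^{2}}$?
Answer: $5 + \frac{625 \sqrt{42}}{324} \approx 17.501$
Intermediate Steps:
$t = - \frac{5}{6} \approx -0.83333$
$R = 4 \sqrt{42}$ ($R = \left(4 + 0\right) \sqrt{6 \left(1 + 6\right)} = 4 \sqrt{6 \cdot 7} = 4 \sqrt{42} \approx 25.923$)
$5 + t^{4} R = 5 + \left(- \frac{5}{6}\right)^{4} \cdot 4 \sqrt{42} = 5 + \frac{625 \cdot 4 \sqrt{42}}{1296} = 5 + \frac{625 \sqrt{42}}{324}$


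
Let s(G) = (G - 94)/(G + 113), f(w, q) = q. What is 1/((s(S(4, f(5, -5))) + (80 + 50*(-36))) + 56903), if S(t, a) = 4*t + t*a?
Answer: 109/6014849 ≈ 1.8122e-5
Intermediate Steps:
S(t, a) = 4*t + a*t
s(G) = (-94 + G)/(113 + G)
1/((s(S(4, f(5, -5))) + (80 + 50*(-36))) + 56903) = 1/(((-94 + 4*(4 - 5))/(113 + 4*(4 - 5)) + (80 + 50*(-36))) + 56903) = 1/(((-94 + 4*(-1))/(113 + 4*(-1)) + (80 - 1800)) + 56903) = 1/(((-94 - 4)/(113 - 4) - 1720) + 56903) = 1/((-98/109 - 1720) + 56903) = 1/(-187578/109 + 56903) = 1/(6014849/109) = 109/6014849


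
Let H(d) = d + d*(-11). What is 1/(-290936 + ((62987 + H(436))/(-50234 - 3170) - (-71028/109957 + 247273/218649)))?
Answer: -1283938332118572/373545914750592728659 ≈ -3.4372e-6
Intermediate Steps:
H(d) = -10*d (H(d) = d - 11*d = -10*d)
1/(-290936 + ((62987 + H(436))/(-50234 - 3170) - (-71028/109957 + 247273/218649))) = 1/(-290936 + ((62987 - 10*436)/(-50234 - 3170) - (-71028/109957 + 247273/218649))) = 1/(-290936 + ((62987 - 4360)/(-53404) - (-71028*1/109957 + 247273*(1/218649)))) = 1/(-290936 + (58627*(-1/53404) - (-71028/109957 + 247273/218649))) = 1/(-290936 + (-58627/53404 - 1*11659196089/24041988093)) = 1/(-290936 + (-58627/53404 - 11659196089/24041988093)) = 1/(-290936 - 2032157343865267/1283938332118572) = 1/(-373545914750592728659/1283938332118572) = -1283938332118572/373545914750592728659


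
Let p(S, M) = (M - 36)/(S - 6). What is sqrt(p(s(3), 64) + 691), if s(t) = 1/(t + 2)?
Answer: 3*sqrt(64119)/29 ≈ 26.195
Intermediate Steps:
s(t) = 1/(2 + t)
p(S, M) = (-36 + M)/(-6 + S)
sqrt(p(s(3), 64) + 691) = sqrt((-36 + 64)/(-6 + 1/(2 + 3)) + 691) = sqrt(28/(-6 + 1/5) + 691) = sqrt(28/(-29/5) + 691) = sqrt(-5/29*28 + 691) = sqrt(-140/29 + 691) = sqrt(19899/29) = 3*sqrt(64119)/29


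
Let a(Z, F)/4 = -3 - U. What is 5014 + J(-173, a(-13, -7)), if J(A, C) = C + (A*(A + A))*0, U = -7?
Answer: 5030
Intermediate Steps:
a(Z, F) = 16 (a(Z, F) = 4*(-3 - 1*(-7)) = 4*(-3 + 7) = 4*4 = 16)
J(A, C) = C (J(A, C) = C + (A*(2*A))*0 = C + (2*A²)*0 = C + 0 = C)
5014 + J(-173, a(-13, -7)) = 5014 + 16 = 5030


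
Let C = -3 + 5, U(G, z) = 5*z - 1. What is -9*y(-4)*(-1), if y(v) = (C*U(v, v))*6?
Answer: -2268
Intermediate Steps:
U(G, z) = -1 + 5*z
C = 2
y(v) = -12 + 60*v (y(v) = (2*(-1 + 5*v))*6 = (-2 + 10*v)*6 = -12 + 60*v)
-9*y(-4)*(-1) = -9*(-12 + 60*(-4))*(-1) = -9*(-12 - 240)*(-1) = -9*(-252)*(-1) = 2268*(-1) = -2268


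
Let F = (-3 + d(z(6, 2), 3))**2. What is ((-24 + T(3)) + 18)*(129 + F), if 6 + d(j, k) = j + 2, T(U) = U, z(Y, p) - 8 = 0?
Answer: -390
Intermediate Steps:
z(Y, p) = 8 (z(Y, p) = 8 + 0 = 8)
d(j, k) = -4 + j (d(j, k) = -6 + (j + 2) = -6 + (2 + j) = -4 + j)
F = 1 (F = (-3 + (-4 + 8))**2 = (-3 + 4)**2 = 1**2 = 1)
((-24 + T(3)) + 18)*(129 + F) = ((-24 + 3) + 18)*(129 + 1) = (-21 + 18)*130 = -3*130 = -390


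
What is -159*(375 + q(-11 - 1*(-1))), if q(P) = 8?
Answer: -60897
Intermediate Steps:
-159*(375 + q(-11 - 1*(-1))) = -159*(375 + 8) = -159*383 = -60897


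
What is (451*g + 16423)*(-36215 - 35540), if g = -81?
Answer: 1442849540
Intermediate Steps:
(451*g + 16423)*(-36215 - 35540) = (451*(-81) + 16423)*(-36215 - 35540) = (-36531 + 16423)*(-71755) = -20108*(-71755) = 1442849540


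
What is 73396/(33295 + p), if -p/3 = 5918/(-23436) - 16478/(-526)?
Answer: 75398096088/34107454625 ≈ 2.2106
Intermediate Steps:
p = -95766385/1027278 (p = -3*(5918/(-23436) - 16478/(-526)) = -3*(5918*(-1/23436) - 16478*(-1/526)) = -3*(-2959/11718 + 8239/263) = -3*95766385/3081834 = -95766385/1027278 ≈ -93.223)
73396/(33295 + p) = 73396/(33295 - 95766385/1027278) = 73396/(34107454625/1027278) = 73396*(1027278/34107454625) = 75398096088/34107454625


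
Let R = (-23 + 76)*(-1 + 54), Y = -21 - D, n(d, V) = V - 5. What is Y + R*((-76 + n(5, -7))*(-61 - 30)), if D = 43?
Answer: 22494408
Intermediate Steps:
n(d, V) = -5 + V
Y = -64 (Y = -21 - 1*43 = -21 - 43 = -64)
R = 2809 (R = 53*53 = 2809)
Y + R*((-76 + n(5, -7))*(-61 - 30)) = -64 + 2809*((-76 + (-5 - 7))*(-61 - 30)) = -64 + 2809*((-76 - 12)*(-91)) = -64 + 2809*(-88*(-91)) = -64 + 2809*8008 = -64 + 22494472 = 22494408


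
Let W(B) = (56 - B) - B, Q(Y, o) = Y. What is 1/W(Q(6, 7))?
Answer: 1/44 ≈ 0.022727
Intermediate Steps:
W(B) = 56 - 2*B
1/W(Q(6, 7)) = 1/(56 - 2*6) = 1/(56 - 12) = 1/44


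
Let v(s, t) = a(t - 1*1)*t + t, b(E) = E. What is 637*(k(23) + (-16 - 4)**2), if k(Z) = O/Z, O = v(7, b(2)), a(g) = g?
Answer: 5862948/23 ≈ 2.5491e+5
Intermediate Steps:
v(s, t) = t + t*(-1 + t) (v(s, t) = (t - 1*1)*t + t = (t - 1)*t + t = (-1 + t)*t + t = t*(-1 + t) + t = t + t*(-1 + t))
O = 4 (O = 2**2 = 4)
k(Z) = 4/Z
637*(k(23) + (-16 - 4)**2) = 637*(4/23 + (-16 - 4)**2) = 637*(4*(1/23) + (-20)**2) = 637*(4/23 + 400) = 637*(9204/23) = 5862948/23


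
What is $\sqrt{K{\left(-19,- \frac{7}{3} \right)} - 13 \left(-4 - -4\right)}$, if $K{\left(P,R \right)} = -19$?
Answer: $i \sqrt{19} \approx 4.3589 i$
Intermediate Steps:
$\sqrt{K{\left(-19,- \frac{7}{3} \right)} - 13 \left(-4 - -4\right)} = \sqrt{-19 - 13 \left(-4 - -4\right)} = \sqrt{-19 - 13 \left(-4 + 4\right)} = \sqrt{-19 - 0} = \sqrt{-19 + 0} = \sqrt{-19} = i \sqrt{19}$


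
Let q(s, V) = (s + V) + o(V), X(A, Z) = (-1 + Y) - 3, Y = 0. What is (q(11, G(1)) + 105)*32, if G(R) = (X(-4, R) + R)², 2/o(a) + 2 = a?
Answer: 28064/7 ≈ 4009.1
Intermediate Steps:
o(a) = 2/(-2 + a)
X(A, Z) = -4 (X(A, Z) = (-1 + 0) - 3 = -1 - 3 = -4)
G(R) = (-4 + R)²
q(s, V) = V + s + 2/(-2 + V) (q(s, V) = (s + V) + 2/(-2 + V) = (V + s) + 2/(-2 + V) = V + s + 2/(-2 + V))
(q(11, G(1)) + 105)*32 = ((2 + (-2 + (-4 + 1)²)*((-4 + 1)² + 11))/(-2 + (-4 + 1)²) + 105)*32 = ((2 + (-2 + (-3)²)*((-3)² + 11))/(-2 + (-3)²) + 105)*32 = ((2 + (-2 + 9)*(9 + 11))/(-2 + 9) + 105)*32 = ((2 + 7*20)/7 + 105)*32 = ((2 + 140)/7 + 105)*32 = ((⅐)*142 + 105)*32 = (142/7 + 105)*32 = (877/7)*32 = 28064/7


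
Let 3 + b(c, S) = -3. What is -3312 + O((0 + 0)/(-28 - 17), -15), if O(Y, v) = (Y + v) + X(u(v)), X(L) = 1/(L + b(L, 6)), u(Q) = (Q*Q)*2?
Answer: -1477187/444 ≈ -3327.0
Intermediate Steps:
u(Q) = 2*Q² (u(Q) = Q²*2 = 2*Q²)
b(c, S) = -6 (b(c, S) = -3 - 3 = -6)
X(L) = 1/(-6 + L) (X(L) = 1/(L - 6) = 1/(-6 + L))
O(Y, v) = Y + v + 1/(-6 + 2*v²) (O(Y, v) = (Y + v) + 1/(-6 + 2*v²) = Y + v + 1/(-6 + 2*v²))
-3312 + O((0 + 0)/(-28 - 17), -15) = -3312 + (½ + (-3 + (-15)²)*((0 + 0)/(-28 - 17) - 15))/(-3 + (-15)²) = -3312 + (½ + (-3 + 225)*(0/(-45) - 15))/(-3 + 225) = -3312 + (½ + 222*(0*(-1/45) - 15))/222 = -3312 + (½ + 222*(0 - 15))/222 = -3312 + (½ + 222*(-15))/222 = -3312 + (½ - 3330)/222 = -3312 + (1/222)*(-6659/2) = -3312 - 6659/444 = -1477187/444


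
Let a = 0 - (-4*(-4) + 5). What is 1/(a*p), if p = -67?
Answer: 1/1407 ≈ 0.00071073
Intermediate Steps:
a = -21 (a = 0 - (16 + 5) = 0 - 1*21 = 0 - 21 = -21)
1/(a*p) = 1/(-21*(-67)) = 1/1407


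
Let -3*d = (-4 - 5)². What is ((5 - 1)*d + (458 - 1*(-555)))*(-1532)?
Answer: -1386460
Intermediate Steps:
d = -27 (d = -(-4 - 5)²/3 = -⅓*(-9)² = -⅓*81 = -27)
((5 - 1)*d + (458 - 1*(-555)))*(-1532) = ((5 - 1)*(-27) + (458 - 1*(-555)))*(-1532) = (4*(-27) + (458 + 555))*(-1532) = (-108 + 1013)*(-1532) = 905*(-1532) = -1386460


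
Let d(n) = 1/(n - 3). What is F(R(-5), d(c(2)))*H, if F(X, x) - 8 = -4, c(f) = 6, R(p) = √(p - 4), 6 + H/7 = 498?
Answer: 13776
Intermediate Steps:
H = 3444 (H = -42 + 7*498 = -42 + 3486 = 3444)
R(p) = √(-4 + p)
d(n) = 1/(-3 + n)
F(X, x) = 4 (F(X, x) = 8 - 4 = 4)
F(R(-5), d(c(2)))*H = 4*3444 = 13776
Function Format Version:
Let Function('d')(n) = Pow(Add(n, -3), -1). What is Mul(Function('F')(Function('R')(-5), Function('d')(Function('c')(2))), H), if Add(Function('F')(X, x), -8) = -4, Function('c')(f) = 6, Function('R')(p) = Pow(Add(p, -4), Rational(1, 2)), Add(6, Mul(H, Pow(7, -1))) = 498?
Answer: 13776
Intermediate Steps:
H = 3444 (H = Add(-42, Mul(7, 498)) = Add(-42, 3486) = 3444)
Function('R')(p) = Pow(Add(-4, p), Rational(1, 2))
Function('d')(n) = Pow(Add(-3, n), -1)
Function('F')(X, x) = 4 (Function('F')(X, x) = Add(8, -4) = 4)
Mul(Function('F')(Function('R')(-5), Function('d')(Function('c')(2))), H) = Mul(4, 3444) = 13776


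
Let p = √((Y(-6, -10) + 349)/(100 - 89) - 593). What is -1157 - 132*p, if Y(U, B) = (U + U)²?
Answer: -1157 - 36*I*√7370 ≈ -1157.0 - 3090.6*I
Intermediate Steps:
Y(U, B) = 4*U² (Y(U, B) = (2*U)² = 4*U²)
p = 3*I*√7370/11 (p = √((4*(-6)² + 349)/(100 - 89) - 593) = √((4*36 + 349)/11 - 593) = √((144 + 349)*(1/11) - 593) = √(493*(1/11) - 593) = √(493/11 - 593) = √(-6030/11) = 3*I*√7370/11 ≈ 23.413*I)
-1157 - 132*p = -1157 - 36*I*√7370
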